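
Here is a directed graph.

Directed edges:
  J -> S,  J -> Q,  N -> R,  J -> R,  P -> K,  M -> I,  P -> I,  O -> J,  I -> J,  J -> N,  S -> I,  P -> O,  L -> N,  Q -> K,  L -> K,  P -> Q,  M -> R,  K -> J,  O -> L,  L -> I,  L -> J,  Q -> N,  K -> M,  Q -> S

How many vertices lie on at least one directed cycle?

A vertex is on a directed cycle iff it belongs to a strongly connected component of size ≥ 2 (or has a self-loop).
The vertices on cycles are {I, J, K, M, Q, S} — 6 in total.

6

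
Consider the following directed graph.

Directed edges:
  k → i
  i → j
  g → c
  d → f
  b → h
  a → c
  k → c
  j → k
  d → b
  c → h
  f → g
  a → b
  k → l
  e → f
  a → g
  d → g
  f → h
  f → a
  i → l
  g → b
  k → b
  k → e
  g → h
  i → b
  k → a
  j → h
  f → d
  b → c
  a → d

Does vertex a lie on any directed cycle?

Yes

a is on a cycle iff a can reach itself via ≥1 edge.
a → d → f → a — yes.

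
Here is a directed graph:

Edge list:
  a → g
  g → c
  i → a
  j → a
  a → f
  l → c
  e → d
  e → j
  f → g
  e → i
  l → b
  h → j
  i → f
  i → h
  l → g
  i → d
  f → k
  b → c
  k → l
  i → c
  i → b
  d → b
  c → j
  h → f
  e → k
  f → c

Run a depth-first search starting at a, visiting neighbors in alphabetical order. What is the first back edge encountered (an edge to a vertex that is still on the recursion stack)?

DFS from a (visiting neighbors in alphabetical order); mark gray on enter, black on exit:
a gray
  f gray
    c gray
      j gray
        j→a: a is gray → back edge
First back edge: j → a.

j→a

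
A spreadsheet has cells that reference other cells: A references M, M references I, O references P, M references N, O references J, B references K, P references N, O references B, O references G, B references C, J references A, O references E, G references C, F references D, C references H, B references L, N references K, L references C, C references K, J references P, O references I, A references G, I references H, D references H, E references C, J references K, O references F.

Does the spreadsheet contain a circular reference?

DFS with white/gray/black marking, starting from K:
K gray
K black
A gray
  M gray
    N gray
      N→K: K black — skip
    N black
    I gray
      H gray
      H black
    I black
  M black
  G gray
    C gray
      C→K: K black — skip
      C→H: H black — skip
    C black
  G black
A black
B gray
  L gray
    L→C: C black — skip
  L black
  B→C: C black — skip
  B→K: K black — skip
B black
D gray
  D→H: H black — skip
D black
E gray
  E→C: C black — skip
E black
F gray
  F→D: D black — skip
F black
J gray
  J→A: A black — skip
  P gray
    P→N: N black — skip
  P black
  J→K: K black — skip
J black
O gray
  O→B: B black — skip
  O→I: I black — skip
  O→F: F black — skip
  O→P: P black — skip
  O→E: E black — skip
  O→G: G black — skip
  O→J: J black — skip
O black
Every edge goes to a white or black vertex — no back edge, so the graph is acyclic.

No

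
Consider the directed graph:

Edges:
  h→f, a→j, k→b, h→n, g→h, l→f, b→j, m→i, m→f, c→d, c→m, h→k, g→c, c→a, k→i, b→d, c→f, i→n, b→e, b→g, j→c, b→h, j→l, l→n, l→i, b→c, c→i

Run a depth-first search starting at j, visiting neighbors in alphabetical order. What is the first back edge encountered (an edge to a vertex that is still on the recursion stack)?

a->j

DFS from j (visiting neighbors in alphabetical order); mark gray on enter, black on exit:
j gray
  c gray
    a gray
      a→j: j is gray → back edge
First back edge: a → j.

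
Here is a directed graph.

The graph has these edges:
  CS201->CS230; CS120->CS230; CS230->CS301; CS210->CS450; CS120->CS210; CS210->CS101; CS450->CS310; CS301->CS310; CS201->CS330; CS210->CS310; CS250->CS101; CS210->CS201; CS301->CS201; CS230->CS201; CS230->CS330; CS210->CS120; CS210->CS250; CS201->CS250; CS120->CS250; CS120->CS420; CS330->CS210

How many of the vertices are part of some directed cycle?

6

A vertex is on a directed cycle iff it belongs to a strongly connected component of size ≥ 2 (or has a self-loop).
The vertices on cycles are {CS120, CS201, CS210, CS230, CS301, CS330} — 6 in total.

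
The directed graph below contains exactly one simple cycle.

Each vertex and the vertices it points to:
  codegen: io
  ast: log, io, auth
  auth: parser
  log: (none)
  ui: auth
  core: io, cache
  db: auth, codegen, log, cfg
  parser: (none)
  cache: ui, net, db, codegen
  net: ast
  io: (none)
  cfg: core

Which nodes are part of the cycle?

db, cfg, core, cache

DFS with gray/black marking from cache:
cache gray
  ui gray
    auth gray
      parser gray
      parser black
    auth black
  ui black
  net gray
    ast gray
      log gray
      log black
      io gray
      io black
      ast→auth: auth black — skip
    ast black
  net black
  db gray
    db→auth: auth black — skip
    codegen gray
      codegen→io: io black — skip
    codegen black
    db→log: log black — skip
    cfg gray
      core gray
        core→io: io black — skip
        core→cache: cache is gray → back edge
Back edge closes the cycle cache → db → cfg → core → cache; its vertices are {db, cfg, core, cache}.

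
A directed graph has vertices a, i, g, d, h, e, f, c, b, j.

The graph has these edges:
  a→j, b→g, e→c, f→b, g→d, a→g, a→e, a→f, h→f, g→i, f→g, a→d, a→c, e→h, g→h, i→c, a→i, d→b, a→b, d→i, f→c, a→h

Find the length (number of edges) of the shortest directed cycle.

For each vertex v, BFS finds the shortest path from v back to v.
The shortest such closed walk is f → g → h → f, length 3.

3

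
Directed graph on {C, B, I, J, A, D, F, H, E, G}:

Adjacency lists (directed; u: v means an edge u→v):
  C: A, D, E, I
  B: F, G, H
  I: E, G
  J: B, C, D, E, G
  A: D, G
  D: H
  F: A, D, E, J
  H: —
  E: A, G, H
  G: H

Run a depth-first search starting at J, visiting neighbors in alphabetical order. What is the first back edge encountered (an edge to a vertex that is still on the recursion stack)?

F->J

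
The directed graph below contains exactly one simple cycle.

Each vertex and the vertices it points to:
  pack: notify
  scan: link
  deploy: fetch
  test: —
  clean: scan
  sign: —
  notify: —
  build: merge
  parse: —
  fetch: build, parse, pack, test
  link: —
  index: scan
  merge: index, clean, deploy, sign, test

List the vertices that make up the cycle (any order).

DFS with gray/black marking from merge:
merge gray
  index gray
    scan gray
      link gray
      link black
    scan black
  index black
  clean gray
    clean→scan: scan black — skip
  clean black
  deploy gray
    fetch gray
      build gray
        build→merge: merge is gray → back edge
Back edge closes the cycle merge → deploy → fetch → build → merge; its vertices are {build, fetch, merge, deploy}.

build, fetch, merge, deploy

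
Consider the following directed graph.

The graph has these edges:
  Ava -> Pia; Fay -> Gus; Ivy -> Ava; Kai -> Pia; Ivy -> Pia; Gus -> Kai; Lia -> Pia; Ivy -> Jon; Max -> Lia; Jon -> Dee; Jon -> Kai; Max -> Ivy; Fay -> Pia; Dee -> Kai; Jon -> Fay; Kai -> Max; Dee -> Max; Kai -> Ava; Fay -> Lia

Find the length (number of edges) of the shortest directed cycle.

For each vertex v, BFS finds the shortest path from v back to v.
The shortest such closed walk is Jon → Dee → Max → Ivy → Jon, length 4.

4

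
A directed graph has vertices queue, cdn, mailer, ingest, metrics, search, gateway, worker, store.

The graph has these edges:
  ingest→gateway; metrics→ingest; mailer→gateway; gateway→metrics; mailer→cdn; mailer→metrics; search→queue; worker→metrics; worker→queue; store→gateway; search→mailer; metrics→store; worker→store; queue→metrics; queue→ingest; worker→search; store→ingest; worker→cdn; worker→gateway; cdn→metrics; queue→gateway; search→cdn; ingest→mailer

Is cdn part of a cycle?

Yes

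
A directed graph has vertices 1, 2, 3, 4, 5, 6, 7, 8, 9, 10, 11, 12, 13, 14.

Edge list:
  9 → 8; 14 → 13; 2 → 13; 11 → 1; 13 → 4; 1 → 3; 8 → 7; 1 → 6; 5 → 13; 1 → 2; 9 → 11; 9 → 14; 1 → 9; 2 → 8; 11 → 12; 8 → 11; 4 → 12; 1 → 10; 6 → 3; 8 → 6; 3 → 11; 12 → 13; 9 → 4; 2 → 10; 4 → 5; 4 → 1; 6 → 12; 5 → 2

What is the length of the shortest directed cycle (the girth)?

3

For each vertex v, BFS finds the shortest path from v back to v.
The shortest such closed walk is 1 → 9 → 11 → 1, length 3.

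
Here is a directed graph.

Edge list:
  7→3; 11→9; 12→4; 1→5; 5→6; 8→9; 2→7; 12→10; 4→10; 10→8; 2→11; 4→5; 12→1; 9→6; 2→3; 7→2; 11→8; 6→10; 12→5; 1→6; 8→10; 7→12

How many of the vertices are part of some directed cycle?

A vertex is on a directed cycle iff it belongs to a strongly connected component of size ≥ 2 (or has a self-loop).
The vertices on cycles are {2, 6, 7, 8, 9, 10} — 6 in total.

6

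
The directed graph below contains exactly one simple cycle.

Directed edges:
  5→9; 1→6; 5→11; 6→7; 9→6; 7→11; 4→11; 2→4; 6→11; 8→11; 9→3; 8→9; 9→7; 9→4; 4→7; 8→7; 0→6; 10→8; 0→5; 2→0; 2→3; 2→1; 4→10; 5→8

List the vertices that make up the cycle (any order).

DFS with gray/black marking from 4:
4 gray
  11 gray
  11 black
  7 gray
    7→11: 11 black — skip
  7 black
  10 gray
    8 gray
      8→7: 7 black — skip
      9 gray
        6 gray
          6→11: 11 black — skip
          6→7: 7 black — skip
        6 black
        3 gray
        3 black
        9→4: 4 is gray → back edge
Back edge closes the cycle 4 → 10 → 8 → 9 → 4; its vertices are {4, 8, 9, 10}.

4, 8, 9, 10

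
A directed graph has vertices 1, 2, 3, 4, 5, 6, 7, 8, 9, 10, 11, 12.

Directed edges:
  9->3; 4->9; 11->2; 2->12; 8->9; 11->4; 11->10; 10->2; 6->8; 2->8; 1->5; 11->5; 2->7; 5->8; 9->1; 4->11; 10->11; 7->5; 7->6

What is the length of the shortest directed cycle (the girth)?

For each vertex v, BFS finds the shortest path from v back to v.
The shortest such closed walk is 4 → 11 → 4, length 2.

2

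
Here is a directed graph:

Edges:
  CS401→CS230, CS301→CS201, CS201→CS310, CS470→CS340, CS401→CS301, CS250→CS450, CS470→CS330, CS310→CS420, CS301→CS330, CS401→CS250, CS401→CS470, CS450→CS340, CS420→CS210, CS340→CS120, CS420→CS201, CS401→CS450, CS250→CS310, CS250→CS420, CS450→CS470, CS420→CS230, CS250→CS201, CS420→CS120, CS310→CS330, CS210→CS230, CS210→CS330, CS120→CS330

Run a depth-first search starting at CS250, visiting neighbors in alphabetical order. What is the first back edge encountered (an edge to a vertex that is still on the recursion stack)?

DFS from CS250 (visiting neighbors in alphabetical order); mark gray on enter, black on exit:
CS250 gray
  CS201 gray
    CS310 gray
      CS330 gray
      CS330 black
      CS420 gray
        CS120 gray
          CS120→CS330: CS330 black — skip
        CS120 black
        CS420→CS201: CS201 is gray → back edge
First back edge: CS420 → CS201.

CS420→CS201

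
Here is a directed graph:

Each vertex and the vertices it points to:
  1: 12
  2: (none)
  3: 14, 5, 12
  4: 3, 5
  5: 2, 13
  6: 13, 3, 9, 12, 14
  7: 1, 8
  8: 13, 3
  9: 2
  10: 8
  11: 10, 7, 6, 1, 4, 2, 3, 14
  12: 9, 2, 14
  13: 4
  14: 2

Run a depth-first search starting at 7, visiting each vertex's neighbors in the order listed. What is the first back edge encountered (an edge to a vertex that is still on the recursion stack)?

5->13

DFS from 7 (visiting each vertex's neighbors in the order listed); mark gray on enter, black on exit:
7 gray
  1 gray
    12 gray
      9 gray
        2 gray
        2 black
      9 black
      12→2: 2 black — skip
      14 gray
        14→2: 2 black — skip
      14 black
    12 black
  1 black
  8 gray
    13 gray
      4 gray
        3 gray
          3→14: 14 black — skip
          5 gray
            5→2: 2 black — skip
            5→13: 13 is gray → back edge
First back edge: 5 → 13.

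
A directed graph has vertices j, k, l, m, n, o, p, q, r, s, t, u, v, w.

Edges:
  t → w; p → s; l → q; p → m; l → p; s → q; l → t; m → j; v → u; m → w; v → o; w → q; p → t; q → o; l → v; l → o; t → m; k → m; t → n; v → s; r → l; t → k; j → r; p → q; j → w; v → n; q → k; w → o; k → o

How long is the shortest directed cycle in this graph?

4

For each vertex v, BFS finds the shortest path from v back to v.
The shortest such closed walk is m → w → q → k → m, length 4.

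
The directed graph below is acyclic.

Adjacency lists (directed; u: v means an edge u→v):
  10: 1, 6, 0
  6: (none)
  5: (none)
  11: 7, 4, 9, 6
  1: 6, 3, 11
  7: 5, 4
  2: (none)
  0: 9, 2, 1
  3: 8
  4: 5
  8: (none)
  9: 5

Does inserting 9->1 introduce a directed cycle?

Adding 9→1 creates a cycle iff 1 can already reach 9.
Path from 1: 1 → 11 → 9.
So 1 → … → 9 → 1 is a cycle.

Yes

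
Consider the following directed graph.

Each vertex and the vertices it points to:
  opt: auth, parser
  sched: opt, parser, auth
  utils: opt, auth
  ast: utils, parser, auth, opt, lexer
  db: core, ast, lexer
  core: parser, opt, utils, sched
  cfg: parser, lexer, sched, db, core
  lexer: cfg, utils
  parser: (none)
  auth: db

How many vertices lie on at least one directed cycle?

9

A vertex is on a directed cycle iff it belongs to a strongly connected component of size ≥ 2 (or has a self-loop).
The vertices on cycles are {db, ast, cfg, opt, auth, core, lexer, sched, utils} — 9 in total.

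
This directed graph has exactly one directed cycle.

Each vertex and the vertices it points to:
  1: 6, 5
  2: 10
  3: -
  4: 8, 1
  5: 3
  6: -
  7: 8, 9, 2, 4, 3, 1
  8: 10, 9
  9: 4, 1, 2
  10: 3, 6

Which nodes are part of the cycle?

DFS with gray/black marking from 9:
9 gray
  4 gray
    8 gray
      10 gray
        3 gray
        3 black
        6 gray
        6 black
      10 black
      8→9: 9 is gray → back edge
Back edge closes the cycle 9 → 4 → 8 → 9; its vertices are {4, 8, 9}.

4, 8, 9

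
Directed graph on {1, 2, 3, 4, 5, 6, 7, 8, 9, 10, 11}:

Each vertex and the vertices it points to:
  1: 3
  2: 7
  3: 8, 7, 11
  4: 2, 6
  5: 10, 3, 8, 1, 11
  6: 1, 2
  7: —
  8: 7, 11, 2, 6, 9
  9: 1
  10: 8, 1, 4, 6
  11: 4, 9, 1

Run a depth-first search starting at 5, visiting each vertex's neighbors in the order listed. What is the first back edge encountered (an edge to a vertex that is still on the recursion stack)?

3→8

DFS from 5 (visiting each vertex's neighbors in the order listed); mark gray on enter, black on exit:
5 gray
  10 gray
    8 gray
      7 gray
      7 black
      11 gray
        4 gray
          2 gray
            2→7: 7 black — skip
          2 black
          6 gray
            1 gray
              3 gray
                3→8: 8 is gray → back edge
First back edge: 3 → 8.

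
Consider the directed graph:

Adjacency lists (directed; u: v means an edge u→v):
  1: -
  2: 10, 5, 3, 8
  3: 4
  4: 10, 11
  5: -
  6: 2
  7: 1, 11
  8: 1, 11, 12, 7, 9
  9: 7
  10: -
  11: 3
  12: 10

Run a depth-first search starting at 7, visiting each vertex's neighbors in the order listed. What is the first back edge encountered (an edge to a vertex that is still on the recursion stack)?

4->11

DFS from 7 (visiting each vertex's neighbors in the order listed); mark gray on enter, black on exit:
7 gray
  1 gray
  1 black
  11 gray
    3 gray
      4 gray
        10 gray
        10 black
        4→11: 11 is gray → back edge
First back edge: 4 → 11.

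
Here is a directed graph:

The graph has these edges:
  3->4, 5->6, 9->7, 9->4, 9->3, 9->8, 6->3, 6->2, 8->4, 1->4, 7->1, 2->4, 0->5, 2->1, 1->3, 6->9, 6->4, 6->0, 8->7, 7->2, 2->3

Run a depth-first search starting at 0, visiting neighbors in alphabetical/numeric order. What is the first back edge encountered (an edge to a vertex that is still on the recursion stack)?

6->0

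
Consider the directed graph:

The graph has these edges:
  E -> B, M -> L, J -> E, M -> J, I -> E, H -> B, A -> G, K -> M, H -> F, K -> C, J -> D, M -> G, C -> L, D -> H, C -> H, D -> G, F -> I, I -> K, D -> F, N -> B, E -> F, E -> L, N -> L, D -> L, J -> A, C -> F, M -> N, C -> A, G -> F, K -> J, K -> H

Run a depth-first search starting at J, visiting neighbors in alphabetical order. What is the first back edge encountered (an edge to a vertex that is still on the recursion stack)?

DFS from J (visiting neighbors in alphabetical order); mark gray on enter, black on exit:
J gray
  A gray
    G gray
      F gray
        I gray
          E gray
            B gray
            B black
            E→F: F is gray → back edge
First back edge: E → F.

E->F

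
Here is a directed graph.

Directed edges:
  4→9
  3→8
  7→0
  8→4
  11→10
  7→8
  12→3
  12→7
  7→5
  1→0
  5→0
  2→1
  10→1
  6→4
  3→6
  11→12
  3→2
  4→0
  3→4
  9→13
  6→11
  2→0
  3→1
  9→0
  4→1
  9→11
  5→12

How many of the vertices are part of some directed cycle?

9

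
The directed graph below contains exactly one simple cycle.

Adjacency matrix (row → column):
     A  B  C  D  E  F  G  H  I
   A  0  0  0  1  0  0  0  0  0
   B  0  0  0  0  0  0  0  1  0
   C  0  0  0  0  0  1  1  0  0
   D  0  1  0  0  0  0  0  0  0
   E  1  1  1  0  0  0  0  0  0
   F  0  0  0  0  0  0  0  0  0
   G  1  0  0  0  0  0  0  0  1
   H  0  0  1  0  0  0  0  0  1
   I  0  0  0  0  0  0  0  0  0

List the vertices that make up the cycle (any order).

A, B, C, D, G, H

DFS with gray/black marking from B:
B gray
  H gray
    C gray
      F gray
      F black
      G gray
        A gray
          D gray
            D→B: B is gray → back edge
Back edge closes the cycle B → H → C → G → A → D → B; its vertices are {A, B, C, D, G, H}.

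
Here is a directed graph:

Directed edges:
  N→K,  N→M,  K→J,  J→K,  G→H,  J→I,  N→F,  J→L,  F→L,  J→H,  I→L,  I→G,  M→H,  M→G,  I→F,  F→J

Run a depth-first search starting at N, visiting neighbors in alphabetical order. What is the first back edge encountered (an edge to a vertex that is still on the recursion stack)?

I→F

DFS from N (visiting neighbors in alphabetical order); mark gray on enter, black on exit:
N gray
  F gray
    J gray
      H gray
      H black
      I gray
        I→F: F is gray → back edge
First back edge: I → F.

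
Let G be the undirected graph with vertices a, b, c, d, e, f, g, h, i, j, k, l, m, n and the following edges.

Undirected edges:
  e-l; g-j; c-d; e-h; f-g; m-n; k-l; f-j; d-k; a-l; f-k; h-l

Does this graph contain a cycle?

Yes

DFS, tracking each vertex's parent; an edge to a visited non-parent vertex closes a cycle.
Start from c:
visit c (parent –)
  visit d (parent c)
    visit k (parent d)
      visit l (parent k)
        visit e (parent l)
          visit h (parent e)
            h–e: parent, skip
            h–l: l visited and ≠ parent → cycle
Cycle: l – e – h – l.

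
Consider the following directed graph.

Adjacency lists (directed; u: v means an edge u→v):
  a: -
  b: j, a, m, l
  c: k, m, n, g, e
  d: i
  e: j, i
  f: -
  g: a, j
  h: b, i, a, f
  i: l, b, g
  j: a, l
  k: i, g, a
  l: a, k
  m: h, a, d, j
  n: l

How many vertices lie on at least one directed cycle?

9

A vertex is on a directed cycle iff it belongs to a strongly connected component of size ≥ 2 (or has a self-loop).
The vertices on cycles are {b, d, g, h, i, j, k, l, m} — 9 in total.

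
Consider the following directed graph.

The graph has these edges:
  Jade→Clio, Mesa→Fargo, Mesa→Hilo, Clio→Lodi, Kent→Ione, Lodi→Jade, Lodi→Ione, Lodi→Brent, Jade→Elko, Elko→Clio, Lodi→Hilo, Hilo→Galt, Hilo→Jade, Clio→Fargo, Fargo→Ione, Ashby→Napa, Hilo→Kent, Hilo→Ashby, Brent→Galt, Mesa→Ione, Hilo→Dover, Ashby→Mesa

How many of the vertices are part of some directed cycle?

7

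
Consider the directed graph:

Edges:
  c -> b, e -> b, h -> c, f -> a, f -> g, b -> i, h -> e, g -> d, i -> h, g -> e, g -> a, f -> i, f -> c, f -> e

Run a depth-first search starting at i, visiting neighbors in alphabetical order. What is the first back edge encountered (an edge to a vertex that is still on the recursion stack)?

DFS from i (visiting neighbors in alphabetical order); mark gray on enter, black on exit:
i gray
  h gray
    c gray
      b gray
        b→i: i is gray → back edge
First back edge: b → i.

b→i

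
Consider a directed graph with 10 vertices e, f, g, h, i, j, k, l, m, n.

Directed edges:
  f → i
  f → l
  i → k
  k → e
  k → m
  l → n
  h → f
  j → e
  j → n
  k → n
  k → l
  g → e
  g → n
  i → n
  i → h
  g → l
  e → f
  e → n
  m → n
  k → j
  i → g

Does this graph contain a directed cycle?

Yes

DFS with white/gray/black marking, starting from k:
k gray
  l gray
    n gray
    n black
  l black
  m gray
    m→n: n black — skip
  m black
  e gray
    e→n: n black — skip
    f gray
      f→l: l black — skip
      i gray
        i→n: n black — skip
        h gray
          h→f: f is gray → back edge
Back edge found, so a cycle exists: f → i → h → f.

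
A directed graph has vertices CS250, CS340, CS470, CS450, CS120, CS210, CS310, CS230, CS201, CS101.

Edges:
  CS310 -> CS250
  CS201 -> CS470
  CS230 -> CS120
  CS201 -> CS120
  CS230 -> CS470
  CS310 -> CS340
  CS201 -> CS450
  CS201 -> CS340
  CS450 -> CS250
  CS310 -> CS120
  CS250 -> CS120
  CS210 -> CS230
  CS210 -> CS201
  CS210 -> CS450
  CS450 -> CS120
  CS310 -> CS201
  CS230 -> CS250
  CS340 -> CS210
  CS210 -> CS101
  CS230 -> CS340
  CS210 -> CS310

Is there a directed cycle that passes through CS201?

Yes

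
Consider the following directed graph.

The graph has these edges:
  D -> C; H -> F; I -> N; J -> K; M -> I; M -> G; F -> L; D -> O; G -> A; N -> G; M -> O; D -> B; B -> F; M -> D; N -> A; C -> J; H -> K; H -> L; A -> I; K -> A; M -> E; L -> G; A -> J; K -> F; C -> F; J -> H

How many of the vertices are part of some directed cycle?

9

A vertex is on a directed cycle iff it belongs to a strongly connected component of size ≥ 2 (or has a self-loop).
The vertices on cycles are {A, F, G, H, I, J, K, L, N} — 9 in total.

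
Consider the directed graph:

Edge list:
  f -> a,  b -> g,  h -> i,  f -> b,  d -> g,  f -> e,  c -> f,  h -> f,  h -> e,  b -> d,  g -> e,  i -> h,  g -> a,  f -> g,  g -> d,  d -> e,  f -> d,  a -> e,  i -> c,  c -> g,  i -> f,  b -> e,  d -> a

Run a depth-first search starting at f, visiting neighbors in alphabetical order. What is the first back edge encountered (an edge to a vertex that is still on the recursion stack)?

DFS from f (visiting neighbors in alphabetical order); mark gray on enter, black on exit:
f gray
  a gray
    e gray
    e black
  a black
  b gray
    d gray
      d→a: a black — skip
      d→e: e black — skip
      g gray
        g→a: a black — skip
        g→d: d is gray → back edge
First back edge: g → d.

g->d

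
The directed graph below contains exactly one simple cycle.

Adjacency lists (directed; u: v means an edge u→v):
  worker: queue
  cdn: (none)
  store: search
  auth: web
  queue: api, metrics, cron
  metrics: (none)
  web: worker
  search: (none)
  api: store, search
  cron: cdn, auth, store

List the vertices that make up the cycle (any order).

DFS with gray/black marking from cron:
cron gray
  cdn gray
  cdn black
  auth gray
    web gray
      worker gray
        queue gray
          api gray
            store gray
              search gray
              search black
            store black
            api→search: search black — skip
          api black
          metrics gray
          metrics black
          queue→cron: cron is gray → back edge
Back edge closes the cycle cron → auth → web → worker → queue → cron; its vertices are {web, auth, cron, queue, worker}.

web, auth, cron, queue, worker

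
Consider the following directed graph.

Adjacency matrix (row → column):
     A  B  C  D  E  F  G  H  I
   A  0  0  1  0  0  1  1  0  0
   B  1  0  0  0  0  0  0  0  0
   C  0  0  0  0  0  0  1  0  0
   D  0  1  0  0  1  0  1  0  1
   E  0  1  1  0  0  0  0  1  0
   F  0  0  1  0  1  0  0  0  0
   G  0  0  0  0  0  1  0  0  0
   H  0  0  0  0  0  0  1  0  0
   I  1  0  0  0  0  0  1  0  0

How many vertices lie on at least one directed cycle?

A vertex is on a directed cycle iff it belongs to a strongly connected component of size ≥ 2 (or has a self-loop).
The vertices on cycles are {A, B, C, E, F, G, H} — 7 in total.

7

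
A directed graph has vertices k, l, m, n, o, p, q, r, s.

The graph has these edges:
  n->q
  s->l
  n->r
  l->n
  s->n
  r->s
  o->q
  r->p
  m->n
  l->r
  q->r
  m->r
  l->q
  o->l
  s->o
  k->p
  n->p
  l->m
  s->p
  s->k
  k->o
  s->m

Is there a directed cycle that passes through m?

Yes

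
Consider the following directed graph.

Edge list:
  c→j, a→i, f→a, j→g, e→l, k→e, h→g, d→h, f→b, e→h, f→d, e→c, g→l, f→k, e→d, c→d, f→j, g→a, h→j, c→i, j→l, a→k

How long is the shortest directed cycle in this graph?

5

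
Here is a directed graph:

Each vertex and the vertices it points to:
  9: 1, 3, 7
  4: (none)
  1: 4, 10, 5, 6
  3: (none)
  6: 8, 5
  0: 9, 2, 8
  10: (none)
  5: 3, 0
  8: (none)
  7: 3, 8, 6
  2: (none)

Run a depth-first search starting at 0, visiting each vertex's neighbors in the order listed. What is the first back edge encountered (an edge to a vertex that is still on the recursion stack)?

DFS from 0 (visiting each vertex's neighbors in the order listed); mark gray on enter, black on exit:
0 gray
  9 gray
    1 gray
      4 gray
      4 black
      10 gray
      10 black
      5 gray
        3 gray
        3 black
        5→0: 0 is gray → back edge
First back edge: 5 → 0.

5->0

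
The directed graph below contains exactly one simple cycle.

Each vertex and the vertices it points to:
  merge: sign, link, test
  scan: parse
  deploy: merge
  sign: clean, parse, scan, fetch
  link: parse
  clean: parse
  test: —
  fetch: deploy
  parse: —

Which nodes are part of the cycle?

DFS with gray/black marking from merge:
merge gray
  sign gray
    clean gray
      parse gray
      parse black
    clean black
    sign→parse: parse black — skip
    scan gray
      scan→parse: parse black — skip
    scan black
    fetch gray
      deploy gray
        deploy→merge: merge is gray → back edge
Back edge closes the cycle merge → sign → fetch → deploy → merge; its vertices are {sign, fetch, merge, deploy}.

sign, fetch, merge, deploy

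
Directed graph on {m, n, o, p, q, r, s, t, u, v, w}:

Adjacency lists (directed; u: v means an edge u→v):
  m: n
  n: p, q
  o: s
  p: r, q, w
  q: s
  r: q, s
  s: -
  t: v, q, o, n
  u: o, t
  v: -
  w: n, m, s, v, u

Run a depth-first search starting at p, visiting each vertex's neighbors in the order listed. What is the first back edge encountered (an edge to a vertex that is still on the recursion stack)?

DFS from p (visiting each vertex's neighbors in the order listed); mark gray on enter, black on exit:
p gray
  r gray
    q gray
      s gray
      s black
    q black
    r→s: s black — skip
  r black
  p→q: q black — skip
  w gray
    n gray
      n→p: p is gray → back edge
First back edge: n → p.

n->p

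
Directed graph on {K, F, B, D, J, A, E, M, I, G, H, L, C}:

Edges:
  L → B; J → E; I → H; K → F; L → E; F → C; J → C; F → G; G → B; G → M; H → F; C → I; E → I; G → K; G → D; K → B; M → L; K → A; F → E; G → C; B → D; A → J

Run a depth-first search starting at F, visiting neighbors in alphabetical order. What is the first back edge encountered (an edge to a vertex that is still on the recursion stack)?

H→F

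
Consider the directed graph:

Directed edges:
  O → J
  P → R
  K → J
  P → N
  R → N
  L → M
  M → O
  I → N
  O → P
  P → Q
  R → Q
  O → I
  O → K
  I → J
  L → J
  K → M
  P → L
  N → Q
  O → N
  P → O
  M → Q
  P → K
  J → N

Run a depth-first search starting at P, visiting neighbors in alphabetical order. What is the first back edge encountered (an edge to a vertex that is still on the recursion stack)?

O->K

DFS from P (visiting neighbors in alphabetical order); mark gray on enter, black on exit:
P gray
  K gray
    J gray
      N gray
        Q gray
        Q black
      N black
    J black
    M gray
      O gray
        I gray
          I→J: J black — skip
          I→N: N black — skip
        I black
        O→J: J black — skip
        O→K: K is gray → back edge
First back edge: O → K.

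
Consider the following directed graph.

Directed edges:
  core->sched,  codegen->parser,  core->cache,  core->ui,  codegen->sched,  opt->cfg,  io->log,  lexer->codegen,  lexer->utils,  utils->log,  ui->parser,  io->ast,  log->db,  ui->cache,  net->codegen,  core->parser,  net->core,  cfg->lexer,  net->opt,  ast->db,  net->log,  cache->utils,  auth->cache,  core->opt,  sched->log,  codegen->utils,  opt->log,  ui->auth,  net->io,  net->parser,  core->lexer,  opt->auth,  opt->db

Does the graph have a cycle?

No

DFS with white/gray/black marking, starting from io:
io gray
  ast gray
    db gray
    db black
  ast black
  log gray
    log→db: db black — skip
  log black
io black
opt gray
  auth gray
    cache gray
      utils gray
        utils→log: log black — skip
      utils black
    cache black
  auth black
  opt→db: db black — skip
  cfg gray
    lexer gray
      lexer→utils: utils black — skip
      codegen gray
        parser gray
        parser black
        sched gray
          sched→log: log black — skip
        sched black
        codegen→utils: utils black — skip
      codegen black
    lexer black
  cfg black
  opt→log: log black — skip
opt black
ui gray
  ui→parser: parser black — skip
  ui→cache: cache black — skip
  ui→auth: auth black — skip
ui black
net gray
  net→parser: parser black — skip
  net→codegen: codegen black — skip
  net→log: log black — skip
  core gray
    core→ui: ui black — skip
    core→cache: cache black — skip
    core→sched: sched black — skip
    core→opt: opt black — skip
    core→parser: parser black — skip
    core→lexer: lexer black — skip
  core black
  net→opt: opt black — skip
  net→io: io black — skip
net black
Every edge goes to a white or black vertex — no back edge, so the graph is acyclic.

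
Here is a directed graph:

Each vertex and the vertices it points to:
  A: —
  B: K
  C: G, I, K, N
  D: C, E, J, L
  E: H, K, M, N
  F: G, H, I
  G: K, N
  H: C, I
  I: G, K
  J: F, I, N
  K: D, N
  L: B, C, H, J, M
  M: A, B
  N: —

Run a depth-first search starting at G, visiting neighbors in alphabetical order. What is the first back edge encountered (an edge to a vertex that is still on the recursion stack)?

DFS from G (visiting neighbors in alphabetical order); mark gray on enter, black on exit:
G gray
  K gray
    D gray
      C gray
        C→G: G is gray → back edge
First back edge: C → G.

C->G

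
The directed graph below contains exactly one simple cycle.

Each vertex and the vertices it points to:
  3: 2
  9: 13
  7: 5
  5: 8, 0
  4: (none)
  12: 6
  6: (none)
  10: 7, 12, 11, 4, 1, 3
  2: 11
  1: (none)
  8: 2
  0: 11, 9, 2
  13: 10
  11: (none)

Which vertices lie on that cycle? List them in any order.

DFS with gray/black marking from 13:
13 gray
  10 gray
    7 gray
      5 gray
        8 gray
          2 gray
            11 gray
            11 black
          2 black
        8 black
        0 gray
          0→11: 11 black — skip
          9 gray
            9→13: 13 is gray → back edge
Back edge closes the cycle 13 → 10 → 7 → 5 → 0 → 9 → 13; its vertices are {0, 5, 7, 9, 10, 13}.

0, 5, 7, 9, 10, 13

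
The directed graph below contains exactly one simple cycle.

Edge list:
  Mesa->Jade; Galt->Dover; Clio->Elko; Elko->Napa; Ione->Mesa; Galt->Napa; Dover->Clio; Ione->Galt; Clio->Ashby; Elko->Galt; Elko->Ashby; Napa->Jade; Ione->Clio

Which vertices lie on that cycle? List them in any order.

DFS with gray/black marking from Galt:
Galt gray
  Napa gray
    Jade gray
    Jade black
  Napa black
  Dover gray
    Clio gray
      Elko gray
        Elko→Napa: Napa black — skip
        Ashby gray
        Ashby black
        Elko→Galt: Galt is gray → back edge
Back edge closes the cycle Galt → Dover → Clio → Elko → Galt; its vertices are {Clio, Elko, Galt, Dover}.

Clio, Elko, Galt, Dover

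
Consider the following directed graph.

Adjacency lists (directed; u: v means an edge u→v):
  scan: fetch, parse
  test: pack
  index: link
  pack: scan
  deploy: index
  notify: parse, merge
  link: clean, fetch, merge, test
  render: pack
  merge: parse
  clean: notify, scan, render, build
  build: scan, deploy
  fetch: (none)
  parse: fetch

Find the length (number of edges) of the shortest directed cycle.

For each vertex v, BFS finds the shortest path from v back to v.
The shortest such closed walk is deploy → index → link → clean → build → deploy, length 5.

5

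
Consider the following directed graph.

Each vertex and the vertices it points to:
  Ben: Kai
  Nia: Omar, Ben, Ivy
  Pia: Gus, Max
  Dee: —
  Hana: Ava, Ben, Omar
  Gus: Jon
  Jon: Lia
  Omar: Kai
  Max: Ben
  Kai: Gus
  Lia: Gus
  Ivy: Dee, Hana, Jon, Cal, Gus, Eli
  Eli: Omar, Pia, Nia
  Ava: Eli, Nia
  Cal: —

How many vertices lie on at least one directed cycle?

8

A vertex is on a directed cycle iff it belongs to a strongly connected component of size ≥ 2 (or has a self-loop).
The vertices on cycles are {Ava, Eli, Gus, Ivy, Jon, Lia, Nia, Hana} — 8 in total.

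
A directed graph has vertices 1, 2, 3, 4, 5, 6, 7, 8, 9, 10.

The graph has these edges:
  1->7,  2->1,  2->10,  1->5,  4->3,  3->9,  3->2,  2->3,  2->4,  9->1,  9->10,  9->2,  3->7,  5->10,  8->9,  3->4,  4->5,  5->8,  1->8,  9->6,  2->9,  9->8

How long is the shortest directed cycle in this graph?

2

For each vertex v, BFS finds the shortest path from v back to v.
The shortest such closed walk is 2 → 3 → 2, length 2.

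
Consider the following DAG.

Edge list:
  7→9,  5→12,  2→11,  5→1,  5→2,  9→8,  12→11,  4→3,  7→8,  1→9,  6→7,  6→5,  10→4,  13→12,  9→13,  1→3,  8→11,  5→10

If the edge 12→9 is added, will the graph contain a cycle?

Yes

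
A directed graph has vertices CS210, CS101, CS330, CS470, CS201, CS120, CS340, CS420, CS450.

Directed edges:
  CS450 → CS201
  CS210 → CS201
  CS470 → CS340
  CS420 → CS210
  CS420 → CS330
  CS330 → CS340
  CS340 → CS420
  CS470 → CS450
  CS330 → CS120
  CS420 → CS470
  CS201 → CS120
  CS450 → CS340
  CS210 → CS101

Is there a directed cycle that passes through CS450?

CS450 is on a cycle iff CS450 can reach itself via ≥1 edge.
CS450 → CS340 → CS420 → CS470 → CS450 — yes.

Yes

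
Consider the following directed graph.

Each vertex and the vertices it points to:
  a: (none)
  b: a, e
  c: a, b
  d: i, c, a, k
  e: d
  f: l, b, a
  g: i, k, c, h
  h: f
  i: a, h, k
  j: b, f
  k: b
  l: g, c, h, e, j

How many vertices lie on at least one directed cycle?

A vertex is on a directed cycle iff it belongs to a strongly connected component of size ≥ 2 (or has a self-loop).
The vertices on cycles are {b, c, d, e, f, g, h, i, j, k, l} — 11 in total.

11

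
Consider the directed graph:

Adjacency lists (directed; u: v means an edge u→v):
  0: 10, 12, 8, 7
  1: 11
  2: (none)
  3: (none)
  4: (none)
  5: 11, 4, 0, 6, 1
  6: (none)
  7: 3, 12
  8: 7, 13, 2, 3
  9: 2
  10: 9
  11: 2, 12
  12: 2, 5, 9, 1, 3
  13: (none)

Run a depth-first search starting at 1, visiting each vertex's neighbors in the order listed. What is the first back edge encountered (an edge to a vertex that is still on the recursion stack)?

5->11

DFS from 1 (visiting each vertex's neighbors in the order listed); mark gray on enter, black on exit:
1 gray
  11 gray
    2 gray
    2 black
    12 gray
      12→2: 2 black — skip
      5 gray
        5→11: 11 is gray → back edge
First back edge: 5 → 11.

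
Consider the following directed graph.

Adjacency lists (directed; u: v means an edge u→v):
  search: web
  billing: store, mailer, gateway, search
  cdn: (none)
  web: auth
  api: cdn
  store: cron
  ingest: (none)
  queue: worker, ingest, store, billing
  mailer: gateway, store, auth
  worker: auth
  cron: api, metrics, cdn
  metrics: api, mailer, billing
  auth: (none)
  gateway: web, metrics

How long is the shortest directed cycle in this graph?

For each vertex v, BFS finds the shortest path from v back to v.
The shortest such closed walk is billing → gateway → metrics → billing, length 3.

3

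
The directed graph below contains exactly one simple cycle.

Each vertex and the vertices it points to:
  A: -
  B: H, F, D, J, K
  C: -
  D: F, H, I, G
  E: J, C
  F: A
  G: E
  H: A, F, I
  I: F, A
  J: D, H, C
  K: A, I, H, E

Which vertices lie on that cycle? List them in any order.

DFS with gray/black marking from J:
J gray
  D gray
    F gray
      A gray
      A black
    F black
    H gray
      H→A: A black — skip
      H→F: F black — skip
      I gray
        I→F: F black — skip
        I→A: A black — skip
      I black
    H black
    D→I: I black — skip
    G gray
      E gray
        E→J: J is gray → back edge
Back edge closes the cycle J → D → G → E → J; its vertices are {D, E, G, J}.

D, E, G, J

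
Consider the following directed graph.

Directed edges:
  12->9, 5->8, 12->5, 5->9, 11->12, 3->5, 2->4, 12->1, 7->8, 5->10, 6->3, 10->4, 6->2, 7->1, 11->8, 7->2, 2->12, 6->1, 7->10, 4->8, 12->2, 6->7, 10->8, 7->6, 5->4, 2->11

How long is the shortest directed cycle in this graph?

2

For each vertex v, BFS finds the shortest path from v back to v.
The shortest such closed walk is 7 → 6 → 7, length 2.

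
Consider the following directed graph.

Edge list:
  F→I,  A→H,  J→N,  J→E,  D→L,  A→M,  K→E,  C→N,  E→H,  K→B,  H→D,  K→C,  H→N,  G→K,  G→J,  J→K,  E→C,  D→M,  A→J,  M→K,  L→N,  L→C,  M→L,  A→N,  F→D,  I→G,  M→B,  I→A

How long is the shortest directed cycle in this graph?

5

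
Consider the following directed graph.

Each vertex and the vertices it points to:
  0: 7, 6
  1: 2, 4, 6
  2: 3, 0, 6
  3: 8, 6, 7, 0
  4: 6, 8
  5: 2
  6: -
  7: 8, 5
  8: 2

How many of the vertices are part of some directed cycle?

6

A vertex is on a directed cycle iff it belongs to a strongly connected component of size ≥ 2 (or has a self-loop).
The vertices on cycles are {0, 2, 3, 5, 7, 8} — 6 in total.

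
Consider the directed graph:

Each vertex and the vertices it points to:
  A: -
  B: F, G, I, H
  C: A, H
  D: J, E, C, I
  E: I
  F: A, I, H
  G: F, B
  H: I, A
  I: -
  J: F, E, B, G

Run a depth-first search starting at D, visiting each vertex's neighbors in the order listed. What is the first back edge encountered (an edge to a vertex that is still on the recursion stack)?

DFS from D (visiting each vertex's neighbors in the order listed); mark gray on enter, black on exit:
D gray
  J gray
    F gray
      A gray
      A black
      I gray
      I black
      H gray
        H→I: I black — skip
        H→A: A black — skip
      H black
    F black
    E gray
      E→I: I black — skip
    E black
    B gray
      B→F: F black — skip
      G gray
        G→F: F black — skip
        G→B: B is gray → back edge
First back edge: G → B.

G->B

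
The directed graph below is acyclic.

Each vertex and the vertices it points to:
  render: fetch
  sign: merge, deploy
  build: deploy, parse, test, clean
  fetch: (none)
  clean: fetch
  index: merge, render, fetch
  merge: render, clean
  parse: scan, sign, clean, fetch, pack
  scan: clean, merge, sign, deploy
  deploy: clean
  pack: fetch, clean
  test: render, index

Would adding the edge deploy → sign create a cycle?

Adding deploy→sign creates a cycle iff sign can already reach deploy.
Path from sign: sign → deploy.
So sign → … → deploy → sign is a cycle.

Yes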